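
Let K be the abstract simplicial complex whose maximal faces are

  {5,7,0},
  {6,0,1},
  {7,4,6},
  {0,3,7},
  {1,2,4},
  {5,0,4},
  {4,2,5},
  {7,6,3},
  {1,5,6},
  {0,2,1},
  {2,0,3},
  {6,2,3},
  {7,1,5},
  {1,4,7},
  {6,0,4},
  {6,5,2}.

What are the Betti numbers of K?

b_0 = 1, b_1 = 2, b_2 = 1.

Fix the vertex order 0 < 1 < 2 < 3 < 4 < 5 < 6 < 7 and write every simplex with vertices in increasing order. Then dim K = 2 and the simplices of K are:

  0-simplices (8): [0], [1], [2], [3], [4], [5], [6], [7]
  1-simplices (24): (24 of them)
  2-simplices (16): [0,1,2], [0,1,6], [0,2,3], [0,3,7], [0,4,5], [0,4,6], [0,5,7], [1,2,4], [1,4,7], [1,5,6], [1,5,7], [2,3,6], [2,4,5], [2,5,6], [3,6,7], [4,6,7]

giving chain groups C_0 ≅ Z^8, C_1 ≅ Z^24, C_2 ≅ Z^16.

∂_1: C_1 → C_0 maps an edge to its endpoints' difference, ∂[p,q] = q − p. For instance
  ∂[2,5] = [5] − [2].
The 8×24 boundary matrix has rank 7 and Smith normal form diag(1,1,1,1,1,1,1).

∂_2: C_2 → C_1 maps a triangle to the signed sum of its edges. For instance
  ∂[3,6,7] = [6,7] − [3,7] + [3,6],
  ∂[0,3,7] = [3,7] − [0,7] + [0,3].
The resulting 24×16 matrix has rank 15, and its Smith normal form has invariant factors (1,1,1,1,1,1,1,1,1,1,1,1,1,1,1).

From H_k ≅ ker(∂_k) / im(∂_{k+1}) we obtain:

  H_0: rank C_0 − rank ∂_1 = 8 − 7 = 1, and the invariant factors of ∂_1 are all 1, so H_0 ≅ Z.
  H_1: rank ker ∂_1 − rank ∂_2 = (24 − 7) − 15 = 2, and the invariant factors of ∂_2 are all 1, so H_1 ≅ Z^2.
  H_2: rank ker ∂_2 − rank ∂_3 = (16 − 15) − 0 = 1, and there is no ∂_3, so H_2 ≅ Z.

As a check, the Euler characteristic is 8 − 24 + 16 = 0, which agrees with 1 − 2 + 1 = 0.
(K is a triangulation of the torus T^2.)

Hence the Betti numbers are b_0 = 1, b_1 = 2, b_2 = 1.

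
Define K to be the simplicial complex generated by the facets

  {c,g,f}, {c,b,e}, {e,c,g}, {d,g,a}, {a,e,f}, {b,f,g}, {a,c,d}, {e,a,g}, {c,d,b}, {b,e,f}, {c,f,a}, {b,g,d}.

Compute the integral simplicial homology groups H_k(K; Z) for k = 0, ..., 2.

H_0 ≅ Z,  H_1 ≅ Z_2,  H_2 = 0.

Fix the vertex order a < b < c < d < e < f < g and write every simplex with vertices in increasing order. Then dim K = 2 and the simplices of K are:

  0-simplices (7): a, b, c, d, e, f, g
  1-simplices (18): ac, ad, ae, af, ag, bc, bd, be, bf, bg, cd, ce, cf, cg, dg, ef, eg, fg
  2-simplices (12): acd, acf, adg, aef, aeg, bcd, bce, bdg, bef, bfg, ceg, cfg

Hence C_0 ≅ Z^7, C_1 ≅ Z^18, C_2 ≅ Z^12.

∂_1: C_1 → C_0 is given by ∂[p,q] = [q] − [p].
The resulting 7×18 matrix has rank 6, and its Smith normal form has invariant factors (1,1,1,1,1,1).

∂_2: C_2 → C_1 acts by ∂[p,q,r] = [q,r] − [p,r] + [p,q]. For instance
  ∂acd = cd − ad + ac,
  ∂bfg = fg − bg + bf.
The resulting 18×12 matrix has rank 12, and its Smith normal form has invariant factors (1,1,1,1,1,1,1,1,1,1,1,2).

From H_k ≅ ker(∂_k) / im(∂_{k+1}) we obtain:

  H_0: rank C_0 − rank ∂_1 = 7 − 6 = 1, and the invariant factors of ∂_1 are all 1, so H_0 = Z.
  H_1: rank ker ∂_1 − rank ∂_2 = (18 − 6) − 12 = 0, and ∂_2 has invariant factor 2 > 1, so H_1 = Z_2.
  H_2: rank ker ∂_2 − rank ∂_3 = (12 − 12) − 0 = 0, and there is no ∂_3, so H_2 = 0.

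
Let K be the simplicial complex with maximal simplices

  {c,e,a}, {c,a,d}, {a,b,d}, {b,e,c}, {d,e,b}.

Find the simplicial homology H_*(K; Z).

Order the vertices as a < b < c < d < e. Listing each simplex with vertices in this order, K has dimension 2 with simplices:

  0-simplices (5): a, b, c, d, e
  1-simplices (10): ab, ac, ad, ae, bc, bd, be, cd, ce, de
  2-simplices (5): abd, acd, ace, bce, bde

so the chain groups are C_0 ≅ Z^5, C_1 ≅ Z^10, C_2 ≅ Z^5.

∂_1: C_1 → C_0 sends each edge [p,q] (with p < q) to q − p. For instance
  ∂ac = c − a.
This gives a 5×10 integer matrix of rank 4; reducing to Smith normal form yields diagonal entries (1,1,1,1).

Boundary ∂_2: C_2 → C_1 sends each 2-simplex [p,q,r] to [q,r] − [p,r] + [p,q]. For instance
  ∂ace = ce − ae + ac,
  ∂bce = ce − be + bc.
The 10×5 boundary matrix has rank 5 and Smith normal form diag(1,1,1,1,1).

Now H_k = ker ∂_k / im ∂_{k+1}, so:

  H_0: rank C_0 − rank ∂_1 = 5 − 4 = 1, and the invariant factors of ∂_1 are all 1, so H_0 ≅ Z.
  H_1: rank ker ∂_1 − rank ∂_2 = (10 − 4) − 5 = 1, and the invariant factors of ∂_2 are all 1, so H_1 ≅ Z.
  H_2: rank ker ∂_2 − rank ∂_3 = (5 − 5) − 0 = 0, and there is no ∂_3, so H_2 ≅ 0.

As a check, the Euler characteristic is 5 − 10 + 5 = 0, which agrees with 1 − 1 + 0 = 0.

H_0 ≅ Z,  H_1 ≅ Z,  H_2 = 0.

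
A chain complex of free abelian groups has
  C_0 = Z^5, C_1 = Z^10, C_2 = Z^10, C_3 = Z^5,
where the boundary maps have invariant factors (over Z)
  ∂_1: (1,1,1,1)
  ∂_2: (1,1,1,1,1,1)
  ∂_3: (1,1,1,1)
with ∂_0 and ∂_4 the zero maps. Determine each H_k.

H_0 = Z,  H_1 = 0,  H_2 = 0,  H_3 = Z.

H_0: b_0 = 5 − 0 − 4 = 1; torsion from ∂_1 factors > 1: none. So H_0 = Z.
H_1: b_1 = 10 − 4 − 6 = 0; torsion from ∂_2 factors > 1: none. So H_1 = 0.
H_2: b_2 = 10 − 6 − 4 = 0; torsion from ∂_3 factors > 1: none. So H_2 = 0.
H_3: b_3 = 5 − 4 − 0 = 1; torsion from ∂_4 factors > 1: none. So H_3 = Z.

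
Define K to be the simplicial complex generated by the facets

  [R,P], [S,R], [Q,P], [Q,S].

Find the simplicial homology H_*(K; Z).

H_0 = Z,  H_1 = Z.

Fix the vertex order P < Q < R < S and write every simplex with vertices in increasing order. Then dim K = 1 and the simplices of K are:

  0-simplices (4): P, Q, R, S
  1-simplices (4): PQ, PR, QS, RS

so the chain groups are C_0 ≅ Z^4, C_1 ≅ Z^4.

The boundary map ∂_1: C_1 → C_0 is given by ∂[p,q] = [q] − [p]. For instance
  ∂RS = S − R.
As a 4×4 matrix over Z this has rank 3, with invariant factors (1,1,1).

From H_k ≅ ker(∂_k) / im(∂_{k+1}) we obtain:

  H_0: rank C_0 − rank ∂_1 = 4 − 3 = 1, and the invariant factors of ∂_1 are all 1, so H_0 = Z.
  H_1: rank ker ∂_1 − rank ∂_2 = (4 − 3) − 0 = 1, and there is no ∂_2, so H_1 = Z.

(K is a triangulation of the circle S^1.)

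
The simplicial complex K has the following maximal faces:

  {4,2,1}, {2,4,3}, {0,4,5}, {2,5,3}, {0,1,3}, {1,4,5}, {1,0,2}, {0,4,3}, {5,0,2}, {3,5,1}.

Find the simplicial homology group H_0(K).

H_0 ≅ Z.

We work with the vertex ordering 0 < 1 < 2 < 3 < 4 < 5. The simplices of K, each written with vertices in increasing order, are:

  0-simplices (6): [0], [1], [2], [3], [4], [5]
  1-simplices (15): [0,1], [0,2], [0,3], [0,4], [0,5], [1,2], [1,3], [1,4], [1,5], [2,3], [2,4], [2,5], [3,4], [3,5], [4,5]
  2-simplices (10): [0,1,2], [0,1,3], [0,2,5], [0,3,4], [0,4,5], [1,2,4], [1,3,5], [1,4,5], [2,3,4], [2,3,5]

giving chain groups C_0 ≅ Z^6, C_1 ≅ Z^15, C_2 ≅ Z^10.

∂_1: C_1 → C_0 sends each edge [p,q] (with p < q) to q − p.
This gives a 6×15 integer matrix of rank 5; reducing to Smith normal form yields diagonal entries (1,1,1,1,1).

∂_2: C_2 → C_1 acts by ∂[p,q,r] = [q,r] − [p,r] + [p,q]. For instance
  ∂[1,4,5] = [4,5] − [1,5] + [1,4],
  ∂[0,4,5] = [4,5] − [0,5] + [0,4].
The 15×10 boundary matrix has rank 10 and Smith normal form diag(1,1,1,1,1,1,1,1,1,2).

Computing H_k = (kernel of ∂_k) / (image of ∂_{k+1}):

  H_0: rank C_0 − rank ∂_1 = 6 − 5 = 1, and the invariant factors of ∂_1 are all 1, so H_0 = Z.

(K is a triangulation of the real projective plane RP^2.)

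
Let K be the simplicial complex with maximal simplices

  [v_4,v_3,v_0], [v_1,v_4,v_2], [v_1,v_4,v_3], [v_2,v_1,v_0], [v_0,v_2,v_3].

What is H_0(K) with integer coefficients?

H_0 = Z.

Order the vertices as v_0 < v_1 < v_2 < v_3 < v_4. Listing each simplex with vertices in this order, K has dimension 2 with simplices:

  0-simplices (5): [v_0], [v_1], [v_2], [v_3], [v_4]
  1-simplices (10): [v_0,v_1], [v_0,v_2], [v_0,v_3], [v_0,v_4], [v_1,v_2], [v_1,v_3], [v_1,v_4], [v_2,v_3], [v_2,v_4], [v_3,v_4]
  2-simplices (5): [v_0,v_1,v_2], [v_0,v_2,v_3], [v_0,v_3,v_4], [v_1,v_2,v_4], [v_1,v_3,v_4]

Hence C_0 ≅ Z^5, C_1 ≅ Z^10, C_2 ≅ Z^5.

The boundary map ∂_1: C_1 → C_0 maps an edge to its endpoints' difference, ∂[p,q] = q − p.
The resulting 5×10 matrix has rank 4, and its Smith normal form has invariant factors (1,1,1,1).

The boundary map ∂_2: C_2 → C_1 sends each 2-simplex [p,q,r] to [q,r] − [p,r] + [p,q]. For instance
  ∂[v_0,v_1,v_2] = [v_1,v_2] − [v_0,v_2] + [v_0,v_1],
  ∂[v_0,v_3,v_4] = [v_3,v_4] − [v_0,v_4] + [v_0,v_3].
The 10×5 boundary matrix has rank 5 and Smith normal form diag(1,1,1,1,1).

From H_k ≅ ker(∂_k) / im(∂_{k+1}) we obtain:

  H_0: rank C_0 − rank ∂_1 = 5 − 4 = 1, and the invariant factors of ∂_1 are all 1, so H_0 = Z.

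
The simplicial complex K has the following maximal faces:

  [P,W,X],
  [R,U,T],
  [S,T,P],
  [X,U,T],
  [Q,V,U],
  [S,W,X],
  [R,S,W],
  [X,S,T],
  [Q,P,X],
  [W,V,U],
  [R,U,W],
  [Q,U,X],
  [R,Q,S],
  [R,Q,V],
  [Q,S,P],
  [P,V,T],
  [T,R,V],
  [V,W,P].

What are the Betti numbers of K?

b_0 = 1, b_1 = 1, b_2 = 0.

Take the total order P < Q < R < S < T < U < V < W < X on the vertex set. Then K (dimension 2) consists of the simplices:

  0-simplices (9): P, Q, R, S, T, U, V, W, X
  1-simplices (27): PQ, PS, PT, PV, PW, PX, QR, QS, QU, QV, QX, RS, RT, RU, RV, RW, ST, SW, SX, TU, TV, TX, UV, UW, UX, VW, WX
  2-simplices (18): PQS, PQX, PST, PTV, PVW, PWX, QRS, QRV, QUV, QUX, RSW, RTU, RTV, RUW, STX, SWX, TUX, UVW

so the chain groups are C_0 ≅ Z^9, C_1 ≅ Z^27, C_2 ≅ Z^18.

Boundary ∂_1: C_1 → C_0 sends each edge [p,q] (with p < q) to q − p.
The 9×27 boundary matrix has rank 8 and Smith normal form diag(1,1,1,1,1,1,1,1).

∂_2: C_2 → C_1 maps a triangle to the signed sum of its edges. For instance
  ∂QUX = UX − QX + QU,
  ∂PWX = WX − PX + PW.
The 27×18 boundary matrix has rank 18 and Smith normal form diag(1,1,1,1,1,1,1,1,1,1,1,1,1,1,1,1,1,2).

From H_k ≅ ker(∂_k) / im(∂_{k+1}) we obtain:

  H_0: rank C_0 − rank ∂_1 = 9 − 8 = 1, and the invariant factors of ∂_1 are all 1, so H_0 = Z.
  H_1: rank ker ∂_1 − rank ∂_2 = (27 − 8) − 18 = 1, and ∂_2 has invariant factor 2 > 1, so H_1 = Z ⊕ Z/2.
  H_2: rank ker ∂_2 − rank ∂_3 = (18 − 18) − 0 = 0, and there is no ∂_3, so H_2 = 0.

As a check, the Euler characteristic is 9 − 27 + 18 = 0, which agrees with 1 − 1 + 0 = 0.
(K is a triangulation of the Klein bottle.)

Hence the Betti numbers are b_0 = 1, b_1 = 1, b_2 = 0.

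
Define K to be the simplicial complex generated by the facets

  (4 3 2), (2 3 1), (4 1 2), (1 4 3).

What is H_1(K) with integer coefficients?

Fix the vertex order 1 < 2 < 3 < 4 and write every simplex with vertices in increasing order. Then dim K = 2 and the simplices of K are:

  0-simplices (4): [1], [2], [3], [4]
  1-simplices (6): [1,2], [1,3], [1,4], [2,3], [2,4], [3,4]
  2-simplices (4): [1,2,3], [1,2,4], [1,3,4], [2,3,4]

giving chain groups C_0 ≅ Z^4, C_1 ≅ Z^6, C_2 ≅ Z^4.

The boundary map ∂_1: C_1 → C_0 sends each edge [p,q] (with p < q) to q − p. For instance
  ∂[1,3] = [3] − [1].
As a 4×6 matrix over Z this has rank 3, with invariant factors (1,1,1).

Boundary ∂_2: C_2 → C_1 acts by ∂[p,q,r] = [q,r] − [p,r] + [p,q]. For instance
  ∂[1,2,4] = [2,4] − [1,4] + [1,2],
  ∂[1,3,4] = [3,4] − [1,4] + [1,3].
The 6×4 boundary matrix has rank 3 and Smith normal form diag(1,1,1).

Reading off H_k = ker ∂_k / im ∂_{k+1}:

  H_1: rank ker ∂_1 − rank ∂_2 = (6 − 3) − 3 = 0, and the invariant factors of ∂_2 are all 1, so H_1 = 0.

H_1 ≅ 0.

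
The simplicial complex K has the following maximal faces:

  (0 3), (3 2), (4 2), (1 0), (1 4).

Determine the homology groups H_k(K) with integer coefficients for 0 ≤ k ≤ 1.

H_0 ≅ Z,  H_1 ≅ Z.

K has 5 vertices, 5 edges.
rank ∂_0 = 0, rank ∂_1 = 4 ⇒ b_0 = 5 − 0 − 4 = 1; all invariant factors of ∂_1 are 1 so no torsion. So H_0 = Z.
rank ∂_1 = 4, rank ∂_2 = 0 ⇒ b_1 = 5 − 4 − 0 = 1. So H_1 = Z.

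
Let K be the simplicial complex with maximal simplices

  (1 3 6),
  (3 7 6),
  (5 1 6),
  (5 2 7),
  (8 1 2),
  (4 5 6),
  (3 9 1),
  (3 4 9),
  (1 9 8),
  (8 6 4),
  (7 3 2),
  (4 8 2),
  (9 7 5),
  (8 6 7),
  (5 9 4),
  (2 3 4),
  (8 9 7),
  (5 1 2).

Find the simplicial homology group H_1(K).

Order the vertices as 1 < 2 < 3 < 4 < 5 < 6 < 7 < 8 < 9. Listing each simplex with vertices in this order, K has dimension 2 with simplices:

  0-simplices (9): [1], [2], [3], [4], [5], [6], [7], [8], [9]
  1-simplices (27): (27 of them)
  2-simplices (18): [1,2,5], [1,2,8], [1,3,6], [1,3,9], [1,5,6], [1,8,9], [2,3,4], [2,3,7], [2,4,8], [2,5,7], [3,4,9], [3,6,7], [4,5,6], [4,5,9], [4,6,8], [5,7,9], [6,7,8], [7,8,9]

Hence C_0 ≅ Z^9, C_1 ≅ Z^27, C_2 ≅ Z^18.

The boundary map ∂_1: C_1 → C_0 maps an edge to its endpoints' difference, ∂[p,q] = q − p.
The resulting 9×27 matrix has rank 8, and its Smith normal form has invariant factors (1,1,1,1,1,1,1,1).

∂_2: C_2 → C_1 maps a triangle to the signed sum of its edges. For instance
  ∂[3,6,7] = [6,7] − [3,7] + [3,6],
  ∂[2,4,8] = [4,8] − [2,8] + [2,4].
The 27×18 boundary matrix has rank 17 and Smith normal form diag(1,1,1,1,1,1,1,1,1,1,1,1,1,1,1,1,1).

From H_k ≅ ker(∂_k) / im(∂_{k+1}) we obtain:

  H_1: rank ker ∂_1 − rank ∂_2 = (27 − 8) − 17 = 2, and the invariant factors of ∂_2 are all 1, so H_1 ≅ Z^2.

(K is a triangulation of the torus T^2.)

H_1 = Z^2.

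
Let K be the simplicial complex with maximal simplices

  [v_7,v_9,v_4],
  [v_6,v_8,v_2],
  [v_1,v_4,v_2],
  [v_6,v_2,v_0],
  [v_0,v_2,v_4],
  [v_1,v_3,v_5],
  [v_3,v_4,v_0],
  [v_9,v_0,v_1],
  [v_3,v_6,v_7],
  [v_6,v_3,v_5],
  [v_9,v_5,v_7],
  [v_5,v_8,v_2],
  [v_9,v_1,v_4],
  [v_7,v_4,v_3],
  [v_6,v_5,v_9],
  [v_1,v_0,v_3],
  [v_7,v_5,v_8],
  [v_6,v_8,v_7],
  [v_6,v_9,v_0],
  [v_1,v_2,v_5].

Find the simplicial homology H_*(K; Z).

We work with the vertex ordering v_0 < v_1 < v_2 < v_3 < v_4 < v_5 < v_6 < v_7 < v_8 < v_9. The simplices of K, each written with vertices in increasing order, are:

  0-simplices (10): [v_0], [v_1], [v_2], [v_3], [v_4], [v_5], [v_6], [v_7], [v_8], [v_9]
  1-simplices (30): (30 of them)
  2-simplices (20): (20 of them)

giving chain groups C_0 ≅ Z^10, C_1 ≅ Z^30, C_2 ≅ Z^20.

The boundary map ∂_1: C_1 → C_0 sends each edge [p,q] (with p < q) to q − p. For instance
  ∂[v_3,v_6] = [v_6] − [v_3].
The resulting 10×30 matrix has rank 9, and its Smith normal form has invariant factors (1,1,1,1,1,1,1,1,1).

∂_2: C_2 → C_1 maps a triangle to the signed sum of its edges. For instance
  ∂[v_5,v_6,v_9] = [v_6,v_9] − [v_5,v_9] + [v_5,v_6],
  ∂[v_0,v_2,v_6] = [v_2,v_6] − [v_0,v_6] + [v_0,v_2].
The 30×20 boundary matrix has rank 20 and Smith normal form diag(1,1,1,1,1,1,1,1,1,1,1,1,1,1,1,1,1,1,1,2).

Now H_k = ker ∂_k / im ∂_{k+1}, so:

  H_0: rank C_0 − rank ∂_1 = 10 − 9 = 1, and the invariant factors of ∂_1 are all 1, so H_0 = Z.
  H_1: rank ker ∂_1 − rank ∂_2 = (30 − 9) − 20 = 1, and ∂_2 has invariant factor 2 > 1, so H_1 = Z ⊕ Z/2Z.
  H_2: rank ker ∂_2 − rank ∂_3 = (20 − 20) − 0 = 0, and there is no ∂_3, so H_2 = 0.

As a check, the Euler characteristic is 10 − 30 + 20 = 0, which agrees with 1 − 1 + 0 = 0.

H_0 = Z,  H_1 = Z ⊕ Z/2Z,  H_2 = 0.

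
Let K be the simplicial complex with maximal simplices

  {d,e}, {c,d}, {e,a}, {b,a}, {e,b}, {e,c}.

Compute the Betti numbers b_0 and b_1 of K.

Order the vertices as a < b < c < d < e. Listing each simplex with vertices in this order, K has dimension 1 with simplices:

  0-simplices (5): a, b, c, d, e
  1-simplices (6): ab, ae, be, cd, ce, de

Hence C_0 ≅ Z^5, C_1 ≅ Z^6.

Boundary ∂_1: C_1 → C_0 is given by ∂[p,q] = [q] − [p].
The resulting 5×6 matrix has rank 4, and its Smith normal form has invariant factors (1,1,1,1).

Now H_k = ker ∂_k / im ∂_{k+1}, so:

  H_0: rank C_0 − rank ∂_1 = 5 − 4 = 1, and the invariant factors of ∂_1 are all 1, so H_0 ≅ Z.
  H_1: rank ker ∂_1 − rank ∂_2 = (6 − 4) − 0 = 2, and there is no ∂_2, so H_1 ≅ Z^2.

Hence the Betti numbers are b_0 = 1, b_1 = 2.

b_0 = 1, b_1 = 2.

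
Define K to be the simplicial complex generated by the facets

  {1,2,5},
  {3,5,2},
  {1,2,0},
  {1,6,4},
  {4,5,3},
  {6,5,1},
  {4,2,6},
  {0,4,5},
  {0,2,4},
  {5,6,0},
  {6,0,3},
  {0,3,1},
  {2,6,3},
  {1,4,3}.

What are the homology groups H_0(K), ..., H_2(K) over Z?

Take the total order 0 < 1 < 2 < 3 < 4 < 5 < 6 on the vertex set. Then K (dimension 2) consists of the simplices:

  0-simplices (7): [0], [1], [2], [3], [4], [5], [6]
  1-simplices (21): [0,1], [0,2], [0,3], [0,4], [0,5], [0,6], [1,2], [1,3], [1,4], [1,5], [1,6], [2,3], [2,4], [2,5], [2,6], [3,4], [3,5], [3,6], [4,5], [4,6], [5,6]
  2-simplices (14): [0,1,2], [0,1,3], [0,2,4], [0,3,6], [0,4,5], [0,5,6], [1,2,5], [1,3,4], [1,4,6], [1,5,6], [2,3,5], [2,3,6], [2,4,6], [3,4,5]

Hence C_0 ≅ Z^7, C_1 ≅ Z^21, C_2 ≅ Z^14.

Boundary ∂_1: C_1 → C_0 sends each edge [p,q] (with p < q) to q − p. For instance
  ∂[3,4] = [4] − [3].
This gives a 7×21 integer matrix of rank 6; reducing to Smith normal form yields diagonal entries (1,1,1,1,1,1).

∂_2: C_2 → C_1 maps a triangle to the signed sum of its edges. For instance
  ∂[1,5,6] = [5,6] − [1,6] + [1,5],
  ∂[2,3,6] = [3,6] − [2,6] + [2,3].
As a 21×14 matrix over Z this has rank 13, with invariant factors (1,1,1,1,1,1,1,1,1,1,1,1,1).

From H_k ≅ ker(∂_k) / im(∂_{k+1}) we obtain:

  H_0: rank C_0 − rank ∂_1 = 7 − 6 = 1, and the invariant factors of ∂_1 are all 1, so H_0 ≅ Z.
  H_1: rank ker ∂_1 − rank ∂_2 = (21 − 6) − 13 = 2, and the invariant factors of ∂_2 are all 1, so H_1 ≅ Z^2.
  H_2: rank ker ∂_2 − rank ∂_3 = (14 − 13) − 0 = 1, and there is no ∂_3, so H_2 ≅ Z.

H_0 = Z,  H_1 = Z^2,  H_2 = Z.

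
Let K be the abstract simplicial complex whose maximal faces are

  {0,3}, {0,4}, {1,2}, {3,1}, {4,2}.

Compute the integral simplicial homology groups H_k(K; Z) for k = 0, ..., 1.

Fix the vertex order 0 < 1 < 2 < 3 < 4 and write every simplex with vertices in increasing order. Then dim K = 1 and the simplices of K are:

  0-simplices (5): [0], [1], [2], [3], [4]
  1-simplices (5): [0,3], [0,4], [1,2], [1,3], [2,4]

Hence C_0 ≅ Z^5, C_1 ≅ Z^5.

The boundary map ∂_1: C_1 → C_0 is given by ∂[p,q] = [q] − [p]. For instance
  ∂[2,4] = [4] − [2].
The resulting 5×5 matrix has rank 4, and its Smith normal form has invariant factors (1,1,1,1).

Computing H_k = (kernel of ∂_k) / (image of ∂_{k+1}):

  H_0: rank C_0 − rank ∂_1 = 5 − 4 = 1, and the invariant factors of ∂_1 are all 1, so H_0 = Z.
  H_1: rank ker ∂_1 − rank ∂_2 = (5 − 4) − 0 = 1, and there is no ∂_2, so H_1 = Z.

(K is a triangulation of the circle S^1.)

H_0 = Z,  H_1 = Z.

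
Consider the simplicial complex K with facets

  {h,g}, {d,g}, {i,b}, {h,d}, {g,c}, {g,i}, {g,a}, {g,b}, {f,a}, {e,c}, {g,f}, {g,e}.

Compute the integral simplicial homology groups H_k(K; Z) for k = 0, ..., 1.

K has 9 vertices, 12 edges.
rank ∂_0 = 0, rank ∂_1 = 8 ⇒ b_0 = 9 − 0 − 8 = 1; all invariant factors of ∂_1 are 1 so no torsion. So H_0 ≅ Z.
rank ∂_1 = 8, rank ∂_2 = 0 ⇒ b_1 = 12 − 8 − 0 = 4. So H_1 ≅ Z^4.

H_0 ≅ Z,  H_1 ≅ Z^4.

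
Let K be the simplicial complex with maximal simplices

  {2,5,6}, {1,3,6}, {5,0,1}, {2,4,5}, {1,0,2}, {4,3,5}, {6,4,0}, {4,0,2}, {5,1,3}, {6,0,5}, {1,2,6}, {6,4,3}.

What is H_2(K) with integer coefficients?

Order the vertices as 0 < 1 < 2 < 3 < 4 < 5 < 6. Listing each simplex with vertices in this order, K has dimension 2 with simplices:

  0-simplices (7): [0], [1], [2], [3], [4], [5], [6]
  1-simplices (18): [0,1], [0,2], [0,4], [0,5], [0,6], [1,2], [1,3], [1,5], [1,6], [2,4], [2,5], [2,6], [3,4], [3,5], [3,6], [4,5], [4,6], [5,6]
  2-simplices (12): [0,1,2], [0,1,5], [0,2,4], [0,4,6], [0,5,6], [1,2,6], [1,3,5], [1,3,6], [2,4,5], [2,5,6], [3,4,5], [3,4,6]

so the chain groups are C_0 ≅ Z^7, C_1 ≅ Z^18, C_2 ≅ Z^12.

The boundary map ∂_1: C_1 → C_0 maps an edge to its endpoints' difference, ∂[p,q] = q − p. For instance
  ∂[1,2] = [2] − [1].
The 7×18 boundary matrix has rank 6 and Smith normal form diag(1,1,1,1,1,1).

Boundary ∂_2: C_2 → C_1 acts by ∂[p,q,r] = [q,r] − [p,r] + [p,q]. For instance
  ∂[3,4,5] = [4,5] − [3,5] + [3,4],
  ∂[2,4,5] = [4,5] − [2,5] + [2,4].
This gives a 18×12 integer matrix of rank 12; reducing to Smith normal form yields diagonal entries (1,1,1,1,1,1,1,1,1,1,1,2).

From H_k ≅ ker(∂_k) / im(∂_{k+1}) we obtain:

  H_2: rank ker ∂_2 − rank ∂_3 = (12 − 12) − 0 = 0, and there is no ∂_3, so H_2 ≅ 0.

(K is a triangulation of the real projective plane RP^2.)

H_2 = 0.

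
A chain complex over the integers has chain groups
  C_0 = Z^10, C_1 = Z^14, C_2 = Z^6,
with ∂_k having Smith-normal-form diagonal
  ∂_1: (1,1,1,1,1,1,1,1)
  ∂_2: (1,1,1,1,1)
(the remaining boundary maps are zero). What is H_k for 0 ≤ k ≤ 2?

H_0: b_0 = 10 − 0 − 8 = 2; torsion from ∂_1 factors > 1: none. So H_0 = Z^2.
H_1: b_1 = 14 − 8 − 5 = 1; torsion from ∂_2 factors > 1: none. So H_1 = Z.
H_2: b_2 = 6 − 5 − 0 = 1; torsion from ∂_3 factors > 1: none. So H_2 = Z.

H_0 = Z^2,  H_1 = Z,  H_2 = Z.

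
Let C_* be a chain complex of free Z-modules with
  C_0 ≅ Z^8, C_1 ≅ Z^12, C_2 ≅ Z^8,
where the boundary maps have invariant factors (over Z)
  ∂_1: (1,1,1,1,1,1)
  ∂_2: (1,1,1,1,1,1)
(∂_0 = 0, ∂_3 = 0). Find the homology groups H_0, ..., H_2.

H_0: b_0 = 8 − 0 − 6 = 2; torsion from ∂_1 factors > 1: none. So H_0 = Z^2.
H_1: b_1 = 12 − 6 − 6 = 0; torsion from ∂_2 factors > 1: none. So H_1 = 0.
H_2: b_2 = 8 − 6 − 0 = 2; torsion from ∂_3 factors > 1: none. So H_2 = Z^2.

H_0 = Z^2,  H_1 = 0,  H_2 = Z^2.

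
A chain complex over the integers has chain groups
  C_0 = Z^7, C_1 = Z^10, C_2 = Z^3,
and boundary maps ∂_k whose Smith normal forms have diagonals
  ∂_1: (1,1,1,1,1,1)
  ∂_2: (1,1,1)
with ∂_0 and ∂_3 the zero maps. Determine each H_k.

H_0: b_0 = 7 − 0 − 6 = 1; torsion from ∂_1 factors > 1: none. So H_0 ≅ Z.
H_1: b_1 = 10 − 6 − 3 = 1; torsion from ∂_2 factors > 1: none. So H_1 ≅ Z.
H_2: b_2 = 3 − 3 − 0 = 0; torsion from ∂_3 factors > 1: none. So H_2 ≅ 0.

H_0 ≅ Z,  H_1 ≅ Z,  H_2 = 0.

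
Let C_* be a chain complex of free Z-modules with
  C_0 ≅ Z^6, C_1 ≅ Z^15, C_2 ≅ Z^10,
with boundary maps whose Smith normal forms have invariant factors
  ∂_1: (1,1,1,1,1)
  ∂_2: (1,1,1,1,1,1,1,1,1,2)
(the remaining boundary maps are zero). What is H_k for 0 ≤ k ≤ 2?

H_0: b_0 = 6 − 0 − 5 = 1; torsion from ∂_1 factors > 1: none. So H_0 ≅ Z.
H_1: b_1 = 15 − 5 − 10 = 0; torsion from ∂_2 factors > 1: [2]. So H_1 ≅ Z_2.
H_2: b_2 = 10 − 10 − 0 = 0; torsion from ∂_3 factors > 1: none. So H_2 ≅ 0.

H_0 ≅ Z,  H_1 ≅ Z_2,  H_2 = 0.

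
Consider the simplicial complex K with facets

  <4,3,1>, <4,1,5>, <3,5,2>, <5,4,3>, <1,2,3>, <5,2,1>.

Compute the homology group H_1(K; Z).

Fix the vertex order 1 < 2 < 3 < 4 < 5 and write every simplex with vertices in increasing order. Then dim K = 2 and the simplices of K are:

  0-simplices (5): [1], [2], [3], [4], [5]
  1-simplices (9): [1,2], [1,3], [1,4], [1,5], [2,3], [2,5], [3,4], [3,5], [4,5]
  2-simplices (6): [1,2,3], [1,2,5], [1,3,4], [1,4,5], [2,3,5], [3,4,5]

giving chain groups C_0 ≅ Z^5, C_1 ≅ Z^9, C_2 ≅ Z^6.

The boundary map ∂_1: C_1 → C_0 sends each edge [p,q] (with p < q) to q − p.
This gives a 5×9 integer matrix of rank 4; reducing to Smith normal form yields diagonal entries (1,1,1,1).

The boundary map ∂_2: C_2 → C_1 acts by ∂[p,q,r] = [q,r] − [p,r] + [p,q]. For instance
  ∂[3,4,5] = [4,5] − [3,5] + [3,4],
  ∂[1,3,4] = [3,4] − [1,4] + [1,3].
As a 9×6 matrix over Z this has rank 5, with invariant factors (1,1,1,1,1).

Reading off H_k = ker ∂_k / im ∂_{k+1}:

  H_1: rank ker ∂_1 − rank ∂_2 = (9 − 4) − 5 = 0, and the invariant factors of ∂_2 are all 1, so H_1 = 0.

H_1 = 0.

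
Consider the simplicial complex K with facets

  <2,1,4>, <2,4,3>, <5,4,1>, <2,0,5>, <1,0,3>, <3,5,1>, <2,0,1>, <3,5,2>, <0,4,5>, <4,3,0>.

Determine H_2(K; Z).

Fix the vertex order 0 < 1 < 2 < 3 < 4 < 5 and write every simplex with vertices in increasing order. Then dim K = 2 and the simplices of K are:

  0-simplices (6): [0], [1], [2], [3], [4], [5]
  1-simplices (15): [0,1], [0,2], [0,3], [0,4], [0,5], [1,2], [1,3], [1,4], [1,5], [2,3], [2,4], [2,5], [3,4], [3,5], [4,5]
  2-simplices (10): [0,1,2], [0,1,3], [0,2,5], [0,3,4], [0,4,5], [1,2,4], [1,3,5], [1,4,5], [2,3,4], [2,3,5]

so the chain groups are C_0 ≅ Z^6, C_1 ≅ Z^15, C_2 ≅ Z^10.

The boundary map ∂_1: C_1 → C_0 sends each edge [p,q] (with p < q) to q − p. For instance
  ∂[1,2] = [2] − [1].
The resulting 6×15 matrix has rank 5, and its Smith normal form has invariant factors (1,1,1,1,1).

The boundary map ∂_2: C_2 → C_1 maps a triangle to the signed sum of its edges. For instance
  ∂[0,1,2] = [1,2] − [0,2] + [0,1],
  ∂[0,1,3] = [1,3] − [0,3] + [0,1].
This gives a 15×10 integer matrix of rank 10; reducing to Smith normal form yields diagonal entries (1,1,1,1,1,1,1,1,1,2).

Reading off H_k = ker ∂_k / im ∂_{k+1}:

  H_2: rank ker ∂_2 − rank ∂_3 = (10 − 10) − 0 = 0, and there is no ∂_3, so H_2 ≅ 0.

H_2 = 0.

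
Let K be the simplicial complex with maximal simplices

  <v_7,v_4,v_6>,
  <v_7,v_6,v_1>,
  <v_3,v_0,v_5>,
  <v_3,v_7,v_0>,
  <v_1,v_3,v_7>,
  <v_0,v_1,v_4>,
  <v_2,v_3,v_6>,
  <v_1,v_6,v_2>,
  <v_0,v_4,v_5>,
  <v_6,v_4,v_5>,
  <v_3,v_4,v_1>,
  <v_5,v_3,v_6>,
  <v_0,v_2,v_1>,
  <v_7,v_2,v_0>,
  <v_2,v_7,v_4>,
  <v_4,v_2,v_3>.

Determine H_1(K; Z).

Order the vertices as v_0 < v_1 < v_2 < v_3 < v_4 < v_5 < v_6 < v_7. Listing each simplex with vertices in this order, K has dimension 2 with simplices:

  0-simplices (8): [v_0], [v_1], [v_2], [v_3], [v_4], [v_5], [v_6], [v_7]
  1-simplices (24): (24 of them)
  2-simplices (16): (16 of them)

Hence C_0 ≅ Z^8, C_1 ≅ Z^24, C_2 ≅ Z^16.

The boundary map ∂_1: C_1 → C_0 is given by ∂[p,q] = [q] − [p].
The resulting 8×24 matrix has rank 7, and its Smith normal form has invariant factors (1,1,1,1,1,1,1).

Boundary ∂_2: C_2 → C_1 sends each 2-simplex [p,q,r] to [q,r] − [p,r] + [p,q]. For instance
  ∂[v_1,v_3,v_7] = [v_3,v_7] − [v_1,v_7] + [v_1,v_3],
  ∂[v_1,v_3,v_4] = [v_3,v_4] − [v_1,v_4] + [v_1,v_3].
As a 24×16 matrix over Z this has rank 15, with invariant factors (1,1,1,1,1,1,1,1,1,1,1,1,1,1,1).

Reading off H_k = ker ∂_k / im ∂_{k+1}:

  H_1: rank ker ∂_1 − rank ∂_2 = (24 − 7) − 15 = 2, and the invariant factors of ∂_2 are all 1, so H_1 = Z^2.

H_1 = Z^2.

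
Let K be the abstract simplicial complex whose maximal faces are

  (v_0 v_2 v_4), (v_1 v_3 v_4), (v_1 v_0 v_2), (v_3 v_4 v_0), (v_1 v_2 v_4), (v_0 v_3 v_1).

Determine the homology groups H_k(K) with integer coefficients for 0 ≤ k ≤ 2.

We work with the vertex ordering v_0 < v_1 < v_2 < v_3 < v_4. The simplices of K, each written with vertices in increasing order, are:

  0-simplices (5): [v_0], [v_1], [v_2], [v_3], [v_4]
  1-simplices (9): [v_0,v_1], [v_0,v_2], [v_0,v_3], [v_0,v_4], [v_1,v_2], [v_1,v_3], [v_1,v_4], [v_2,v_4], [v_3,v_4]
  2-simplices (6): [v_0,v_1,v_2], [v_0,v_1,v_3], [v_0,v_2,v_4], [v_0,v_3,v_4], [v_1,v_2,v_4], [v_1,v_3,v_4]

so the chain groups are C_0 ≅ Z^5, C_1 ≅ Z^9, C_2 ≅ Z^6.

The boundary map ∂_1: C_1 → C_0 maps an edge to its endpoints' difference, ∂[p,q] = q − p.
As a 5×9 matrix over Z this has rank 4, with invariant factors (1,1,1,1).

The boundary map ∂_2: C_2 → C_1 maps a triangle to the signed sum of its edges. For instance
  ∂[v_0,v_3,v_4] = [v_3,v_4] − [v_0,v_4] + [v_0,v_3],
  ∂[v_0,v_2,v_4] = [v_2,v_4] − [v_0,v_4] + [v_0,v_2].
As a 9×6 matrix over Z this has rank 5, with invariant factors (1,1,1,1,1).

Computing H_k = (kernel of ∂_k) / (image of ∂_{k+1}):

  H_0: rank C_0 − rank ∂_1 = 5 − 4 = 1, and the invariant factors of ∂_1 are all 1, so H_0 = Z.
  H_1: rank ker ∂_1 − rank ∂_2 = (9 − 4) − 5 = 0, and the invariant factors of ∂_2 are all 1, so H_1 = 0.
  H_2: rank ker ∂_2 − rank ∂_3 = (6 − 5) − 0 = 1, and there is no ∂_3, so H_2 = Z.

H_0 ≅ Z,  H_1 = 0,  H_2 ≅ Z.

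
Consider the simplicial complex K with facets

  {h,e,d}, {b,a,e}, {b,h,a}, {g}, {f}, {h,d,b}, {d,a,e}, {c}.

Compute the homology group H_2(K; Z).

H_2 = 0.

K has 8 vertices, 10 edges, 5 triangles.
rank ∂_2 = 5, rank ∂_3 = 0 ⇒ b_2 = 5 − 5 − 0 = 0. So H_2 ≅ 0.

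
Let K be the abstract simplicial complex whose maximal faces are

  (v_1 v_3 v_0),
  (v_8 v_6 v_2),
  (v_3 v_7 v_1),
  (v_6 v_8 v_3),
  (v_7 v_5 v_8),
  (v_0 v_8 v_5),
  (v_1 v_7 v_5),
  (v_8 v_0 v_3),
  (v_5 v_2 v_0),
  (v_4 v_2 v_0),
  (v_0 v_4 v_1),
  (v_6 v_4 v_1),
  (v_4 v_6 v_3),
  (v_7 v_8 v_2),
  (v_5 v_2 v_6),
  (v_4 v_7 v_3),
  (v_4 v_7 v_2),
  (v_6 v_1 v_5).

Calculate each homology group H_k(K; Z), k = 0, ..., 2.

H_0 ≅ Z,  H_1 ≅ Z ⊕ Z/2,  H_2 = 0.

We work with the vertex ordering v_0 < v_1 < v_2 < v_3 < v_4 < v_5 < v_6 < v_7 < v_8. The simplices of K, each written with vertices in increasing order, are:

  0-simplices (9): [v_0], [v_1], [v_2], [v_3], [v_4], [v_5], [v_6], [v_7], [v_8]
  1-simplices (27): (27 of them)
  2-simplices (18): (18 of them)

so the chain groups are C_0 ≅ Z^9, C_1 ≅ Z^27, C_2 ≅ Z^18.

The boundary map ∂_1: C_1 → C_0 sends each edge [p,q] (with p < q) to q − p. For instance
  ∂[v_4,v_6] = [v_6] − [v_4].
The 9×27 boundary matrix has rank 8 and Smith normal form diag(1,1,1,1,1,1,1,1).

Boundary ∂_2: C_2 → C_1 maps a triangle to the signed sum of its edges. For instance
  ∂[v_5,v_7,v_8] = [v_7,v_8] − [v_5,v_8] + [v_5,v_7],
  ∂[v_1,v_5,v_7] = [v_5,v_7] − [v_1,v_7] + [v_1,v_5].
As a 27×18 matrix over Z this has rank 18, with invariant factors (1,1,1,1,1,1,1,1,1,1,1,1,1,1,1,1,1,2).

From H_k ≅ ker(∂_k) / im(∂_{k+1}) we obtain:

  H_0: rank C_0 − rank ∂_1 = 9 − 8 = 1, and the invariant factors of ∂_1 are all 1, so H_0 ≅ Z.
  H_1: rank ker ∂_1 − rank ∂_2 = (27 − 8) − 18 = 1, and ∂_2 has invariant factor 2 > 1, so H_1 ≅ Z ⊕ Z/2.
  H_2: rank ker ∂_2 − rank ∂_3 = (18 − 18) − 0 = 0, and there is no ∂_3, so H_2 ≅ 0.

(K is a triangulation of the Klein bottle.)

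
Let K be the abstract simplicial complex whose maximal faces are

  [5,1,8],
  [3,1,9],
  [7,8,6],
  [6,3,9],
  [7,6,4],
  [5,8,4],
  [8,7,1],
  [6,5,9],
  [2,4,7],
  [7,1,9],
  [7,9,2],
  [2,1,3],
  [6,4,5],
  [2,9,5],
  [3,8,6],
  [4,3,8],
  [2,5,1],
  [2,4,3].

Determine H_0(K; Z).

Take the total order 1 < 2 < 3 < 4 < 5 < 6 < 7 < 8 < 9 on the vertex set. Then K (dimension 2) consists of the simplices:

  0-simplices (9): [1], [2], [3], [4], [5], [6], [7], [8], [9]
  1-simplices (27): (27 of them)
  2-simplices (18): [1,2,3], [1,2,5], [1,3,9], [1,5,8], [1,7,8], [1,7,9], [2,3,4], [2,4,7], [2,5,9], [2,7,9], [3,4,8], [3,6,8], [3,6,9], [4,5,6], [4,5,8], [4,6,7], [5,6,9], [6,7,8]

giving chain groups C_0 ≅ Z^9, C_1 ≅ Z^27, C_2 ≅ Z^18.

Boundary ∂_1: C_1 → C_0 maps an edge to its endpoints' difference, ∂[p,q] = q − p.
This gives a 9×27 integer matrix of rank 8; reducing to Smith normal form yields diagonal entries (1,1,1,1,1,1,1,1).

∂_2: C_2 → C_1 acts by ∂[p,q,r] = [q,r] − [p,r] + [p,q]. For instance
  ∂[2,7,9] = [7,9] − [2,9] + [2,7],
  ∂[2,4,7] = [4,7] − [2,7] + [2,4].
This gives a 27×18 integer matrix of rank 18; reducing to Smith normal form yields diagonal entries (1,1,1,1,1,1,1,1,1,1,1,1,1,1,1,1,1,2).

Reading off H_k = ker ∂_k / im ∂_{k+1}:

  H_0: rank C_0 − rank ∂_1 = 9 − 8 = 1, and the invariant factors of ∂_1 are all 1, so H_0 = Z.

H_0 ≅ Z.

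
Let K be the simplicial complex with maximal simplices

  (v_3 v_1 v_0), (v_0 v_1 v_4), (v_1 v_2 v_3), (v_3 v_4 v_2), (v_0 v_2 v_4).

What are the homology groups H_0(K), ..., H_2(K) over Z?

We work with the vertex ordering v_0 < v_1 < v_2 < v_3 < v_4. The simplices of K, each written with vertices in increasing order, are:

  0-simplices (5): [v_0], [v_1], [v_2], [v_3], [v_4]
  1-simplices (10): [v_0,v_1], [v_0,v_2], [v_0,v_3], [v_0,v_4], [v_1,v_2], [v_1,v_3], [v_1,v_4], [v_2,v_3], [v_2,v_4], [v_3,v_4]
  2-simplices (5): [v_0,v_1,v_3], [v_0,v_1,v_4], [v_0,v_2,v_4], [v_1,v_2,v_3], [v_2,v_3,v_4]

giving chain groups C_0 ≅ Z^5, C_1 ≅ Z^10, C_2 ≅ Z^5.

∂_1: C_1 → C_0 is given by ∂[p,q] = [q] − [p].
This gives a 5×10 integer matrix of rank 4; reducing to Smith normal form yields diagonal entries (1,1,1,1).

Boundary ∂_2: C_2 → C_1 maps a triangle to the signed sum of its edges. For instance
  ∂[v_0,v_1,v_4] = [v_1,v_4] − [v_0,v_4] + [v_0,v_1],
  ∂[v_2,v_3,v_4] = [v_3,v_4] − [v_2,v_4] + [v_2,v_3].
This gives a 10×5 integer matrix of rank 5; reducing to Smith normal form yields diagonal entries (1,1,1,1,1).

Now H_k = ker ∂_k / im ∂_{k+1}, so:

  H_0: rank C_0 − rank ∂_1 = 5 − 4 = 1, and the invariant factors of ∂_1 are all 1, so H_0 ≅ Z.
  H_1: rank ker ∂_1 − rank ∂_2 = (10 − 4) − 5 = 1, and the invariant factors of ∂_2 are all 1, so H_1 ≅ Z.
  H_2: rank ker ∂_2 − rank ∂_3 = (5 − 5) − 0 = 0, and there is no ∂_3, so H_2 ≅ 0.

(K is a triangulation of the Möbius band.)

H_0 = Z,  H_1 = Z,  H_2 = 0.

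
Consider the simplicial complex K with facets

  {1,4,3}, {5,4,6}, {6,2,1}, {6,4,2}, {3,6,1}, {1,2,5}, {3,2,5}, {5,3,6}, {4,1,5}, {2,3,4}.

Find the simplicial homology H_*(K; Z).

Fix the vertex order 1 < 2 < 3 < 4 < 5 < 6 and write every simplex with vertices in increasing order. Then dim K = 2 and the simplices of K are:

  0-simplices (6): [1], [2], [3], [4], [5], [6]
  1-simplices (15): [1,2], [1,3], [1,4], [1,5], [1,6], [2,3], [2,4], [2,5], [2,6], [3,4], [3,5], [3,6], [4,5], [4,6], [5,6]
  2-simplices (10): [1,2,5], [1,2,6], [1,3,4], [1,3,6], [1,4,5], [2,3,4], [2,3,5], [2,4,6], [3,5,6], [4,5,6]

giving chain groups C_0 ≅ Z^6, C_1 ≅ Z^15, C_2 ≅ Z^10.

The boundary map ∂_1: C_1 → C_0 sends each edge [p,q] (with p < q) to q − p.
This gives a 6×15 integer matrix of rank 5; reducing to Smith normal form yields diagonal entries (1,1,1,1,1).

Boundary ∂_2: C_2 → C_1 acts by ∂[p,q,r] = [q,r] − [p,r] + [p,q]. For instance
  ∂[2,4,6] = [4,6] − [2,6] + [2,4],
  ∂[1,3,6] = [3,6] − [1,6] + [1,3].
The 15×10 boundary matrix has rank 10 and Smith normal form diag(1,1,1,1,1,1,1,1,1,2).

Reading off H_k = ker ∂_k / im ∂_{k+1}:

  H_0: rank C_0 − rank ∂_1 = 6 − 5 = 1, and the invariant factors of ∂_1 are all 1, so H_0 ≅ Z.
  H_1: rank ker ∂_1 − rank ∂_2 = (15 − 5) − 10 = 0, and ∂_2 has invariant factor 2 > 1, so H_1 ≅ Z/2.
  H_2: rank ker ∂_2 − rank ∂_3 = (10 − 10) − 0 = 0, and there is no ∂_3, so H_2 ≅ 0.

H_0 ≅ Z,  H_1 ≅ Z/2,  H_2 = 0.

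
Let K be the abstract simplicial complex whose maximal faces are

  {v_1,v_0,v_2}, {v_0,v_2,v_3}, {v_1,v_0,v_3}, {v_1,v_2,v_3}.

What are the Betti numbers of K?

Fix the vertex order v_0 < v_1 < v_2 < v_3 and write every simplex with vertices in increasing order. Then dim K = 2 and the simplices of K are:

  0-simplices (4): [v_0], [v_1], [v_2], [v_3]
  1-simplices (6): [v_0,v_1], [v_0,v_2], [v_0,v_3], [v_1,v_2], [v_1,v_3], [v_2,v_3]
  2-simplices (4): [v_0,v_1,v_2], [v_0,v_1,v_3], [v_0,v_2,v_3], [v_1,v_2,v_3]

Hence C_0 ≅ Z^4, C_1 ≅ Z^6, C_2 ≅ Z^4.

Boundary ∂_1: C_1 → C_0 sends each edge [p,q] (with p < q) to q − p.
As a 4×6 matrix over Z this has rank 3, with invariant factors (1,1,1).

The boundary map ∂_2: C_2 → C_1 acts by ∂[p,q,r] = [q,r] − [p,r] + [p,q]. For instance
  ∂[v_1,v_2,v_3] = [v_2,v_3] − [v_1,v_3] + [v_1,v_2],
  ∂[v_0,v_2,v_3] = [v_2,v_3] − [v_0,v_3] + [v_0,v_2].
As a 6×4 matrix over Z this has rank 3, with invariant factors (1,1,1).

From H_k ≅ ker(∂_k) / im(∂_{k+1}) we obtain:

  H_0: rank C_0 − rank ∂_1 = 4 − 3 = 1, and the invariant factors of ∂_1 are all 1, so H_0 = Z.
  H_1: rank ker ∂_1 − rank ∂_2 = (6 − 3) − 3 = 0, and the invariant factors of ∂_2 are all 1, so H_1 = 0.
  H_2: rank ker ∂_2 − rank ∂_3 = (4 − 3) − 0 = 1, and there is no ∂_3, so H_2 = Z.

Hence the Betti numbers are b_0 = 1, b_1 = 0, b_2 = 1.

b_0 = 1, b_1 = 0, b_2 = 1.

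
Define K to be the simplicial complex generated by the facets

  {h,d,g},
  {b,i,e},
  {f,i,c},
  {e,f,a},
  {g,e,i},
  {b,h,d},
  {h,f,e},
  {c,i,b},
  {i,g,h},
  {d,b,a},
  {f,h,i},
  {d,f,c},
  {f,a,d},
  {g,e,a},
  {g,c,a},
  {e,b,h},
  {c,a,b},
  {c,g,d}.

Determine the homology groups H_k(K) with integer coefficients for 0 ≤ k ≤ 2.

H_0 = Z,  H_1 = Z ⊕ Z/2Z,  H_2 = 0.

Take the total order a < b < c < d < e < f < g < h < i on the vertex set. Then K (dimension 2) consists of the simplices:

  0-simplices (9): a, b, c, d, e, f, g, h, i
  1-simplices (27): ab, ac, ad, ae, af, ag, bc, bd, be, bh, bi, cd, cf, cg, ci, df, dg, dh, ef, eg, eh, ei, fh, fi, gh, gi, hi
  2-simplices (18): abc, abd, acg, adf, aef, aeg, bci, bdh, beh, bei, cdf, cdg, cfi, dgh, efh, egi, fhi, ghi

Hence C_0 ≅ Z^9, C_1 ≅ Z^27, C_2 ≅ Z^18.

The boundary map ∂_1: C_1 → C_0 maps an edge to its endpoints' difference, ∂[p,q] = q − p.
The resulting 9×27 matrix has rank 8, and its Smith normal form has invariant factors (1,1,1,1,1,1,1,1).

∂_2: C_2 → C_1 maps a triangle to the signed sum of its edges. For instance
  ∂abc = bc − ac + ab,
  ∂cdg = dg − cg + cd.
The resulting 27×18 matrix has rank 18, and its Smith normal form has invariant factors (1,1,1,1,1,1,1,1,1,1,1,1,1,1,1,1,1,2).

From H_k ≅ ker(∂_k) / im(∂_{k+1}) we obtain:

  H_0: rank C_0 − rank ∂_1 = 9 − 8 = 1, and the invariant factors of ∂_1 are all 1, so H_0 = Z.
  H_1: rank ker ∂_1 − rank ∂_2 = (27 − 8) − 18 = 1, and ∂_2 has invariant factor 2 > 1, so H_1 = Z ⊕ Z/2Z.
  H_2: rank ker ∂_2 − rank ∂_3 = (18 − 18) − 0 = 0, and there is no ∂_3, so H_2 = 0.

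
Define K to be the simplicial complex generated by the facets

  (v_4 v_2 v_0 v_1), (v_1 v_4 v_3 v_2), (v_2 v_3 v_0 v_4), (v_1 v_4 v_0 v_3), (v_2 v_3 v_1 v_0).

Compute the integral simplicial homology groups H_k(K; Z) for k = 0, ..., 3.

K has 5 vertices, 10 edges, 10 triangles, 5 3-simplices.
rank ∂_0 = 0, rank ∂_1 = 4 ⇒ b_0 = 5 − 0 − 4 = 1; all invariant factors of ∂_1 are 1 so no torsion. So H_0 ≅ Z.
rank ∂_1 = 4, rank ∂_2 = 6 ⇒ b_1 = 10 − 4 − 6 = 0; all invariant factors of ∂_2 are 1 so no torsion. So H_1 ≅ 0.
rank ∂_2 = 6, rank ∂_3 = 4 ⇒ b_2 = 10 − 6 − 4 = 0; all invariant factors of ∂_3 are 1 so no torsion. So H_2 ≅ 0.
rank ∂_3 = 4, rank ∂_4 = 0 ⇒ b_3 = 5 − 4 − 0 = 1. So H_3 ≅ Z.

H_0 = Z,  H_1 = 0,  H_2 = 0,  H_3 = Z.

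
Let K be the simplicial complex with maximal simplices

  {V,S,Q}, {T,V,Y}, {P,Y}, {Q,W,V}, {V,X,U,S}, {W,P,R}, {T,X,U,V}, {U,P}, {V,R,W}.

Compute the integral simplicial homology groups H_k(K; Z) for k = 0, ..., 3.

H_0 ≅ Z,  H_1 ≅ Z^2,  H_2 = 0,  H_3 = 0.

Fix the vertex order P < Q < R < S < T < U < V < W < X < Y and write every simplex with vertices in increasing order. Then dim K = 3 and the simplices of K are:

  0-simplices (10): P, Q, R, S, T, U, V, W, X, Y
  1-simplices (21): PR, PU, PW, PY, QS, QV, QW, RV, RW, SU, SV, SX, TU, TV, TX, TY, UV, UX, VW, VX, VY
  2-simplices (12): PRW, QSV, QVW, RVW, SUV, SUX, SVX, TUV, TUX, TVX, TVY, UVX
  3-simplices (2): SUVX, TUVX

giving chain groups C_0 ≅ Z^10, C_1 ≅ Z^21, C_2 ≅ Z^12, C_3 ≅ Z^2.

The boundary map ∂_1: C_1 → C_0 maps an edge to its endpoints' difference, ∂[p,q] = q − p.
The resulting 10×21 matrix has rank 9, and its Smith normal form has invariant factors (1,1,1,1,1,1,1,1,1).

∂_2: C_2 → C_1 acts by ∂[p,q,r] = [q,r] − [p,r] + [p,q]. For instance
  ∂TVY = VY − TY + TV,
  ∂RVW = VW − RW + RV.
The resulting 21×12 matrix has rank 10, and its Smith normal form has invariant factors (1,1,1,1,1,1,1,1,1,1).

Boundary ∂_3: C_3 → C_2 sends each 3-simplex σ to the alternating sum Σ_i (−1)^i (σ with its i-th vertex removed). For instance
  ∂SUVX = UVX − SVX + SUX − SUV,
  ∂TUVX = UVX − TVX + TUX − TUV.
The resulting 12×2 matrix has rank 2, and its Smith normal form has invariant factors (1,1).

Reading off H_k = ker ∂_k / im ∂_{k+1}:

  H_0: rank C_0 − rank ∂_1 = 10 − 9 = 1, and the invariant factors of ∂_1 are all 1, so H_0 ≅ Z.
  H_1: rank ker ∂_1 − rank ∂_2 = (21 − 9) − 10 = 2, and the invariant factors of ∂_2 are all 1, so H_1 ≅ Z^2.
  H_2: rank ker ∂_2 − rank ∂_3 = (12 − 10) − 2 = 0, and the invariant factors of ∂_3 are all 1, so H_2 ≅ 0.
  H_3: rank ker ∂_3 − rank ∂_4 = (2 − 2) − 0 = 0, and there is no ∂_4, so H_3 ≅ 0.

As a check, the Euler characteristic is 10 − 21 + 12 − 2 = -1, which agrees with 1 − 2 + 0 − 0 = -1.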